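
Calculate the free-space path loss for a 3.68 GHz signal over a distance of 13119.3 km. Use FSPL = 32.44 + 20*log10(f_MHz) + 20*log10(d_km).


f = 3.68 GHz = 3680.0000 MHz
d = 13119.3 km
FSPL = 32.44 + 20*log10(3680.0000) + 20*log10(13119.3)
FSPL = 32.44 + 71.3170 + 82.3582
FSPL = 186.1152 dB

186.1152 dB


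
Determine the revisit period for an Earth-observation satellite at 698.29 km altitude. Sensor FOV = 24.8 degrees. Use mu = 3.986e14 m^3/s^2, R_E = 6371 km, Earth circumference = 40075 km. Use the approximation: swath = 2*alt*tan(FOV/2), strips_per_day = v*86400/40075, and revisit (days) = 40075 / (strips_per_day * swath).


swath = 2*698.29*tan(0.2164208) = 307.0580 km
v = sqrt(mu/r) = 7508.9766 m/s = 7.5090 km/s
strips/day = v*86400/40075 = 7.5090*86400/40075 = 16.1890
coverage/day = strips * swath = 16.1890 * 307.0580 = 4970.9731 km
revisit = 40075 / 4970.9731 = 8.0618 days

8.0618 days


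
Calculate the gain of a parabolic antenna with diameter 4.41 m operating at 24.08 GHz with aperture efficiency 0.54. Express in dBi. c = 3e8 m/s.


lambda = c/f = 3e8 / 2.408e+10 = 0.01245847 m
G = eta*(pi*D/lambda)^2 = 0.54*(pi*4.41/0.01245847)^2
G = 667791.8891 (linear)
G = 10*log10(667791.8891) = 58.2464 dBi

58.2464 dBi


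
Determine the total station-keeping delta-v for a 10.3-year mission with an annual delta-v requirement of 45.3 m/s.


dV = rate * years = 45.3 * 10.3
dV = 466.5900 m/s

466.5900 m/s


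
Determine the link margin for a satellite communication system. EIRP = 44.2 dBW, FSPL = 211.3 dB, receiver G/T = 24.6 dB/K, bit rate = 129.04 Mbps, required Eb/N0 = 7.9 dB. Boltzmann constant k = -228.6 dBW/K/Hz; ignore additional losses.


C/N0 = EIRP - FSPL + G/T - k = 44.2 - 211.3 + 24.6 - (-228.6)
C/N0 = 86.1000 dB-Hz
R_b = 129.04 Mbps = 1.2904e+08 bps -> 10*log10(R_b) = 81.1072 dB-Hz
Eb/N0 = C/N0 - 10*log10(R_b) = 86.1000 - 81.1072 = 4.9928 dB
Margin = Eb/N0 - Eb/N0_req = 4.9928 - 7.9 = -2.9072 dB (negative margin: link does not close)

-2.9072 dB


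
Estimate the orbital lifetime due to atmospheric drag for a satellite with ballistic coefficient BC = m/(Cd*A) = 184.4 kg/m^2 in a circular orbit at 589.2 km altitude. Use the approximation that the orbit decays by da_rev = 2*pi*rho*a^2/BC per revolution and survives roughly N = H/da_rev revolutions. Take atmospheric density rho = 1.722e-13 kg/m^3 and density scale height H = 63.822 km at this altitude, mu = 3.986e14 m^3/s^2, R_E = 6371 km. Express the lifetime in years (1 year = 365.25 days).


a = R_E + alt = 6960.2000 km = 6.9602e+06 m
da_rev = 2*pi*rho*a^2/BC = 2*pi*1.722e-13*(6.9602e+06)^2/184.4 = 0.284246769 m per revolution
N = H/da_rev = 63822.0000 m / 0.284246769 m = 224530.2565 revolutions
P = 2*pi*sqrt(a^3/mu) = 5778.8816 s
lifetime = N*P = 224530.2565 * 5778.8816 = 1.2975338e+09 s = 15017.7521 days
years = 15017.7521 / 365.25 = 41.1164 years

41.1164 years


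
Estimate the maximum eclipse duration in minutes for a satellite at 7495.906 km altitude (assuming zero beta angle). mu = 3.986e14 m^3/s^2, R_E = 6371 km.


r = 13866.9060 km
T = 270.8503 min
Eclipse fraction = arcsin(R_E/r)/pi = arcsin(6371.0000/13866.9060)/pi
= arcsin(0.4594392)/pi = 0.1519496
Eclipse duration = 0.1519496 * 270.8503 = 41.1556 min

41.1556 minutes


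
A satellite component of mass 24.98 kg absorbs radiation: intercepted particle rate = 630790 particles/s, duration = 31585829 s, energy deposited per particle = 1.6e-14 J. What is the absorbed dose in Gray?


Total energy deposited = rate * time * E_per
  = 630790 * 31585829 * 1.6e-14 = 0.3187844 J
Dose = E_total / mass = 0.3187844 / 24.98
Dose = 0.01276159 Gy

0.0128 Gy


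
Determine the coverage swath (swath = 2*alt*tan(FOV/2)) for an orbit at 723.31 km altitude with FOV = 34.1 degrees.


FOV = 34.1 deg = 0.5951573 rad
swath = 2 * alt * tan(FOV/2) = 2 * 723.31 * tan(0.2975786)
swath = 2 * 723.31 * 0.3066852
swath = 443.6569 km

443.6569 km


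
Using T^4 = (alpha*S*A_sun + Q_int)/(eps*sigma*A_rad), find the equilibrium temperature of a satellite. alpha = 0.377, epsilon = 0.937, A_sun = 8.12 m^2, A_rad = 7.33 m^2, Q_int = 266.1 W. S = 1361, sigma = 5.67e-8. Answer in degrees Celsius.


Numerator = alpha*S*A_sun + Q_int = 0.377*1361*8.12 + 266.1 = 4432.4476 W
Denominator = eps*sigma*A_rad = 0.937*5.67e-8*7.33 = 3.8942751e-07 W/K^4
T^4 = 1.1381958e+10 K^4
T = 326.6286 K = 53.4786 C

53.4786 degrees Celsius


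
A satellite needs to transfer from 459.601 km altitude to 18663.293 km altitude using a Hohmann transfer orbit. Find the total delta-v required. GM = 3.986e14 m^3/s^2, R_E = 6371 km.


r1 = 6830.6010 km = 6.830601e+06 m
r2 = 25034.2930 km = 2.5034293e+07 m
dv1 = sqrt(mu/r1)*(sqrt(2*r2/(r1+r2)) - 1) = 1936.5444 m/s
dv2 = sqrt(mu/r2)*(1 - sqrt(2*r1/(r1+r2))) = 1377.5601 m/s
total dv = |dv1| + |dv2| = 1936.5444 + 1377.5601 = 3314.1046 m/s = 3.3141 km/s

3.3141 km/s


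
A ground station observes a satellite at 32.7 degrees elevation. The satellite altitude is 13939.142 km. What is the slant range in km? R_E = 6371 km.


h = 13939.142 km, el = 32.7 deg
d = -R_E*sin(el) + sqrt((R_E*sin(el))^2 + 2*R_E*h + h^2)
d = -6371.0000*sin(0.5707227) + sqrt((6371.0000*0.5402403)^2 + 2*6371.0000*13939.142 + 13939.142^2)
d = 16147.8891 km

16147.8891 km


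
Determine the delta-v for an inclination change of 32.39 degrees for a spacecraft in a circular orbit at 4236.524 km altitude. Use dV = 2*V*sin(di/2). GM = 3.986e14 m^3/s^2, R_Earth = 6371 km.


r = 10607.5240 km = 1.0607524e+07 m
V = sqrt(mu/r) = 6130.0164 m/s
di = 32.39 deg = 0.5653121 rad
dV = 2*V*sin(di/2) = 2*6130.0164*sin(0.2826561)
dV = 3419.4127 m/s = 3.4194 km/s

3.4194 km/s


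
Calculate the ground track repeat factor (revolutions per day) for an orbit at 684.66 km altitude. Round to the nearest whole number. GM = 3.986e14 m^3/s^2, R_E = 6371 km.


r = 7.05566e+06 m
T = 2*pi*sqrt(r^3/mu) = 5898.1755 s = 98.3029 min
revs/day = 1440 / 98.3029 = 14.6486
Rounded: 15 revolutions per day

15 revolutions per day


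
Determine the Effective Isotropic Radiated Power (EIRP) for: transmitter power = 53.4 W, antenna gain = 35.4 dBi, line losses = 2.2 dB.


Pt = 53.4 W = 17.2754 dBW
EIRP = Pt_dBW + Gt - losses = 17.2754 + 35.4 - 2.2 = 50.4754 dBW

50.4754 dBW


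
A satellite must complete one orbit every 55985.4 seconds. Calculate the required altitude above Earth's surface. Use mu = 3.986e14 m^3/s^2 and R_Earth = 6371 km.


T = 55985.4 s
r = (mu*T^2/(4*pi^2))^(1/3) = (3.986e14 * 55985.4^2 / (4*pi^2))^(1/3)
r = 3.1630717e+07 m = 31630.7175 km
alt = r - R_E = 31630.7175 - 6371 = 25259.7175 km

25259.7175 km


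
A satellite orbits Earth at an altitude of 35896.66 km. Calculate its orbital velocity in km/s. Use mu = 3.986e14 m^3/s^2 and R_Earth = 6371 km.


r = R_E + alt = 6371.0 + 35896.66 = 42267.6600 km = 4.226766e+07 m
v = sqrt(mu/r) = sqrt(3.986e14 / 4.226766e+07) = 3070.8920 m/s = 3.0709 km/s

3.0709 km/s


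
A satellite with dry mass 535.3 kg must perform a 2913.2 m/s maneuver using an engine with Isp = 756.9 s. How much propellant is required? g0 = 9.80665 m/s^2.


ve = Isp * g0 = 756.9 * 9.80665 = 7422.653385 m/s
mass ratio = exp(dv/ve) = exp(2913.2/7422.653385) = 1.48063967
m_prop = m_dry * (mr - 1) = 535.3 * (1.48063967 - 1)
m_prop = 257.2864 kg

257.2864 kg


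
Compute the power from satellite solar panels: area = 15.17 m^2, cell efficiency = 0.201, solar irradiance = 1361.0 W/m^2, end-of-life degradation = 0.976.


P = area * eta * S * degradation
P = 15.17 * 0.201 * 1361.0 * 0.976
P = 4050.3223 W

4050.3223 W


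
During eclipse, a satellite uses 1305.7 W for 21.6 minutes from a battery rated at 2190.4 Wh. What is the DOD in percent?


E_used = P * t / 60 = 1305.7 * 21.6 / 60 = 470.0520 Wh
DOD = E_used / E_total * 100 = 470.0520 / 2190.4 * 100
DOD = 21.4596 %

21.4596 %


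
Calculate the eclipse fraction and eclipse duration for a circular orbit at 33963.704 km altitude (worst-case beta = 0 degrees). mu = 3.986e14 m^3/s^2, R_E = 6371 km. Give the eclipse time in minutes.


r = 40334.7040 km
T = 1343.6256 min
Eclipse fraction = arcsin(R_E/r)/pi = arcsin(6371.0000/40334.7040)/pi
= arcsin(0.1579533)/pi = 0.05048955
Eclipse duration = 0.05048955 * 1343.6256 = 67.8391 min

67.8391 minutes


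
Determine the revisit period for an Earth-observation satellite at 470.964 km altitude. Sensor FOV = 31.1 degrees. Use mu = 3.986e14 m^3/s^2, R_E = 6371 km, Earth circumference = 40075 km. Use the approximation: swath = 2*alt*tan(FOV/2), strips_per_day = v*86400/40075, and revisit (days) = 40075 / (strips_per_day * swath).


swath = 2*470.964*tan(0.2713987) = 262.1052 km
v = sqrt(mu/r) = 7632.7011 m/s = 7.6327 km/s
strips/day = v*86400/40075 = 7.6327*86400/40075 = 16.4558
coverage/day = strips * swath = 16.4558 * 262.1052 = 4313.1450 km
revisit = 40075 / 4313.1450 = 9.2914 days

9.2914 days


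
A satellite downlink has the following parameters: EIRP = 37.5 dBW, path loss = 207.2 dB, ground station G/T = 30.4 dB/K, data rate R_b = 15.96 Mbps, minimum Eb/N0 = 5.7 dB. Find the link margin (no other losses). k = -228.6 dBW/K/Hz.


C/N0 = EIRP - FSPL + G/T - k = 37.5 - 207.2 + 30.4 - (-228.6)
C/N0 = 89.3000 dB-Hz
R_b = 15.96 Mbps = 1.596e+07 bps -> 10*log10(R_b) = 72.0303 dB-Hz
Eb/N0 = C/N0 - 10*log10(R_b) = 89.3000 - 72.0303 = 17.2697 dB
Margin = Eb/N0 - Eb/N0_req = 17.2697 - 5.7 = 11.5697 dB (link closes)

11.5697 dB


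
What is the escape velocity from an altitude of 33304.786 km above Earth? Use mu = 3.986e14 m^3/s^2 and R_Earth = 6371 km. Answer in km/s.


r = 6371.0 + 33304.786 = 39675.7860 km = 3.9675786e+07 m
v_esc = sqrt(2*mu/r) = sqrt(2*3.986e14 / 3.9675786e+07)
v_esc = 4482.5060 m/s = 4.4825 km/s

4.4825 km/s


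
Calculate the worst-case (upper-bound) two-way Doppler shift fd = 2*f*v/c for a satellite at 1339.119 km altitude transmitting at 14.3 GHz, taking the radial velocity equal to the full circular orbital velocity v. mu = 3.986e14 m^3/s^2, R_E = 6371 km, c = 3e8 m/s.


r = 7.710119e+06 m
v = sqrt(mu/r) = 7190.1526 m/s (worst-case radial velocity)
f = 14.3 GHz = 1.43e+10 Hz
fd = 2*f*v/c = 2*1.43e+10*7190.1526/3.0e+08
fd = 685461.2128 Hz

685461.2128 Hz


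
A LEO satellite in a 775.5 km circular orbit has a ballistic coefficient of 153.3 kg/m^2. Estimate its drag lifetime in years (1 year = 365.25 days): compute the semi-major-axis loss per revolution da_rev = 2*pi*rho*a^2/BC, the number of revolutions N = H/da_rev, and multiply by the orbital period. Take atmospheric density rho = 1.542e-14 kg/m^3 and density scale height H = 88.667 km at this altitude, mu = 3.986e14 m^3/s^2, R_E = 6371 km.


a = R_E + alt = 7146.5000 km = 7.1465e+06 m
da_rev = 2*pi*rho*a^2/BC = 2*pi*1.542e-14*(7.1465e+06)^2/153.3 = 0.0322781684 m per revolution
N = H/da_rev = 88667.0000 m / 0.0322781684 m = 2.746965e+06 revolutions
P = 2*pi*sqrt(a^3/mu) = 6012.4478 s
lifetime = N*P = 2.746965e+06 * 6012.4478 = 1.6515984e+10 s = 191157.2205 days
years = 191157.2205 / 365.25 = 523.3599 years

523.3599 years


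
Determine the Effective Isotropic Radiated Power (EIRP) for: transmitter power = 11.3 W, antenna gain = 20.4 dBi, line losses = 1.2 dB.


Pt = 11.3 W = 10.5308 dBW
EIRP = Pt_dBW + Gt - losses = 10.5308 + 20.4 - 1.2 = 29.7308 dBW

29.7308 dBW


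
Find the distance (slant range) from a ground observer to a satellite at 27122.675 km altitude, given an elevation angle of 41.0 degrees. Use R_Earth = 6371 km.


h = 27122.675 km, el = 41.0 deg
d = -R_E*sin(el) + sqrt((R_E*sin(el))^2 + 2*R_E*h + h^2)
d = -6371.0000*sin(0.715585) + sqrt((6371.0000*0.656059)^2 + 2*6371.0000*27122.675 + 27122.675^2)
d = 28966.9967 km

28966.9967 km


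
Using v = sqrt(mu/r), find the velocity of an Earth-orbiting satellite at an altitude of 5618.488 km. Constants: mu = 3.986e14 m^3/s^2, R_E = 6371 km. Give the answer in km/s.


r = R_E + alt = 6371.0 + 5618.488 = 11989.4880 km = 1.1989488e+07 m
v = sqrt(mu/r) = sqrt(3.986e14 / 1.1989488e+07) = 5765.9162 m/s = 5.7659 km/s

5.7659 km/s


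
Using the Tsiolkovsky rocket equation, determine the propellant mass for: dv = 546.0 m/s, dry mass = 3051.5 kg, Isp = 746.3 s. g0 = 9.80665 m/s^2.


ve = Isp * g0 = 746.3 * 9.80665 = 7318.702895 m/s
mass ratio = exp(dv/ve) = exp(546.0/7318.702895) = 1.07745673
m_prop = m_dry * (mr - 1) = 3051.5 * (1.07745673 - 1)
m_prop = 236.3592 kg

236.3592 kg


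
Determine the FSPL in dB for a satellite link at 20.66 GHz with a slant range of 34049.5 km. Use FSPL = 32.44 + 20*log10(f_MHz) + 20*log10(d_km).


f = 20.66 GHz = 20660.0000 MHz
d = 34049.5 km
FSPL = 32.44 + 20*log10(20660.0000) + 20*log10(34049.5)
FSPL = 32.44 + 86.3026 + 90.6422
FSPL = 209.3848 dB

209.3848 dB


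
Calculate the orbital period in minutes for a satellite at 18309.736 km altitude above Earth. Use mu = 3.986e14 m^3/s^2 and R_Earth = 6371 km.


r = 24680.7360 km = 2.4680736e+07 m
T = 2*pi*sqrt(r^3/mu) = 2*pi*sqrt(1.5033992e+22 / 3.986e14)
T = 38587.6545 s = 643.1276 min

643.1276 minutes


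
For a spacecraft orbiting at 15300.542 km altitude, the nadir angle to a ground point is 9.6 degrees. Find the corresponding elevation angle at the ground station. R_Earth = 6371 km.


r = R_E + alt = 21671.5420 km
Law of sines in the satellite / Earth-center / ground-point triangle:
  sin(nadir)/R_E = sin(90 + el)/r  =>  cos(el) = (r/R_E)*sin(nadir)
cos(el) = (21671.5420 / 6371.0000) * sin(9.6 deg) = 0.5672792
el = arccos(0.5672792) = 55.4393 deg
(Earth-central angle = 90 - nadir - el = 24.9607 deg)

55.4393 degrees


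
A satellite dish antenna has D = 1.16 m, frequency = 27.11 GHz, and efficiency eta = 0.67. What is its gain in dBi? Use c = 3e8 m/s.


lambda = c/f = 3e8 / 2.711e+10 = 0.01106603 m
G = eta*(pi*D/lambda)^2 = 0.67*(pi*1.16/0.01106603)^2
G = 72661.9506 (linear)
G = 10*log10(72661.9506) = 48.6131 dBi

48.6131 dBi


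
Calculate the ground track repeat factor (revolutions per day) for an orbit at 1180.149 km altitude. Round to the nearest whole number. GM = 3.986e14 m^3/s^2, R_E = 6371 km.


r = 7.551149e+06 m
T = 2*pi*sqrt(r^3/mu) = 6530.2646 s = 108.8377 min
revs/day = 1440 / 108.8377 = 13.2307
Rounded: 13 revolutions per day

13 revolutions per day


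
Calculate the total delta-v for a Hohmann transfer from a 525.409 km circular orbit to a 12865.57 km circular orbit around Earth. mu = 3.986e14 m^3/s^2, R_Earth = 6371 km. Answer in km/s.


r1 = 6896.4090 km = 6.896409e+06 m
r2 = 19236.5700 km = 1.923657e+07 m
dv1 = sqrt(mu/r1)*(sqrt(2*r2/(r1+r2)) - 1) = 1621.9591 m/s
dv2 = sqrt(mu/r2)*(1 - sqrt(2*r1/(r1+r2))) = 1245.0066 m/s
total dv = |dv1| + |dv2| = 1621.9591 + 1245.0066 = 2866.9657 m/s = 2.8670 km/s

2.8670 km/s


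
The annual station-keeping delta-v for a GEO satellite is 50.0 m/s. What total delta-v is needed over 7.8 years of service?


dV = rate * years = 50.0 * 7.8
dV = 390.0000 m/s

390.0000 m/s


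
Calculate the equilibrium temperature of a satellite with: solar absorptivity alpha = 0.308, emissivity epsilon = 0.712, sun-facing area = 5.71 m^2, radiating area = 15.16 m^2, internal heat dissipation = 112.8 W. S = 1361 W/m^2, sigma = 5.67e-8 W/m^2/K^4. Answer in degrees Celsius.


Numerator = alpha*S*A_sun + Q_int = 0.308*1361*5.71 + 112.8 = 2506.3635 W
Denominator = eps*sigma*A_rad = 0.712*5.67e-8*15.16 = 6.1201526e-07 W/K^4
T^4 = 4.095263e+09 K^4
T = 252.9708 K = -20.1792 C

-20.1792 degrees Celsius


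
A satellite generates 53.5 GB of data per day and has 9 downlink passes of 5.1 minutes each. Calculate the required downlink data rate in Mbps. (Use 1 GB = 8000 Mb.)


total contact time = 9 * 5.1 * 60 = 2754.0000 s
data = 53.5 GB = 428000.0000 Mb
rate = 428000.0000 / 2754.0000 = 155.4103 Mbps

155.4103 Mbps


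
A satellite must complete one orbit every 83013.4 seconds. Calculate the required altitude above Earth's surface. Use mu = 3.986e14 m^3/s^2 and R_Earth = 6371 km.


T = 83013.4 s
r = (mu*T^2/(4*pi^2))^(1/3) = (3.986e14 * 83013.4^2 / (4*pi^2))^(1/3)
r = 4.1129932e+07 m = 41129.9316 km
alt = r - R_E = 41129.9316 - 6371 = 34758.9316 km

34758.9316 km


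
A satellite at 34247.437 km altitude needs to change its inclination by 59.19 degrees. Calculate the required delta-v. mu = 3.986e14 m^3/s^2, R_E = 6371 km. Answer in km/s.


r = 40618.4370 km = 4.0618437e+07 m
V = sqrt(mu/r) = 3132.6151 m/s
di = 59.19 deg = 1.0331 rad
dV = 2*V*sin(di/2) = 2*3132.6151*sin(0.5165302)
dV = 3094.1841 m/s = 3.0942 km/s

3.0942 km/s


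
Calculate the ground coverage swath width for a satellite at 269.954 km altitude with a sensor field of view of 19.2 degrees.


FOV = 19.2 deg = 0.3351032 rad
swath = 2 * alt * tan(FOV/2) = 2 * 269.954 * tan(0.1675516)
swath = 2 * 269.954 * 0.1691373
swath = 91.3186 km

91.3186 km


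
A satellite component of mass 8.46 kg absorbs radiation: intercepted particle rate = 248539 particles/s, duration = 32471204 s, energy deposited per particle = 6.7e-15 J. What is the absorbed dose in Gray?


Total energy deposited = rate * time * E_per
  = 248539 * 32471204 * 6.7e-15 = 0.05407142 J
Dose = E_total / mass = 0.05407142 / 8.46
Dose = 0.00639142 Gy

0.0064 Gy


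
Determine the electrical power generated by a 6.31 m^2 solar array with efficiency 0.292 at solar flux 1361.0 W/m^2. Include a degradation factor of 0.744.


P = area * eta * S * degradation
P = 6.31 * 0.292 * 1361.0 * 0.744
P = 1865.7063 W

1865.7063 W


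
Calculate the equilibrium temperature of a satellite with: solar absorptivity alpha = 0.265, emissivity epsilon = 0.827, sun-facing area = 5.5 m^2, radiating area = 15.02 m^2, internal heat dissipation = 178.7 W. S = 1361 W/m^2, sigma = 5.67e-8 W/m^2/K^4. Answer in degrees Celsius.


Numerator = alpha*S*A_sun + Q_int = 0.265*1361*5.5 + 178.7 = 2162.3575 W
Denominator = eps*sigma*A_rad = 0.827*5.67e-8*15.02 = 7.0430132e-07 W/K^4
T^4 = 3.0702165e+09 K^4
T = 235.3923 K = -37.7577 C

-37.7577 degrees Celsius


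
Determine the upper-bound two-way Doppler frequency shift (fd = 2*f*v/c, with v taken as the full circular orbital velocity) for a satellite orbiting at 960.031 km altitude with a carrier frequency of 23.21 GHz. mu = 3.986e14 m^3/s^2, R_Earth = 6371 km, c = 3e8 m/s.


r = 7.331031e+06 m
v = sqrt(mu/r) = 7373.7111 m/s (worst-case radial velocity)
f = 23.21 GHz = 2.321e+10 Hz
fd = 2*f*v/c = 2*2.321e+10*7373.7111/3.0e+08
fd = 1.1409589e+06 Hz

1.1410e+06 Hz


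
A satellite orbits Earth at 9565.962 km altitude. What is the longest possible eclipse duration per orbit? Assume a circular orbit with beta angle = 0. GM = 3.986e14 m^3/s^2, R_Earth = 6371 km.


r = 15936.9620 km
T = 333.7093 min
Eclipse fraction = arcsin(R_E/r)/pi = arcsin(6371.0000/15936.9620)/pi
= arcsin(0.3997625)/pi = 0.1309074
Eclipse duration = 0.1309074 * 333.7093 = 43.6850 min

43.6850 minutes


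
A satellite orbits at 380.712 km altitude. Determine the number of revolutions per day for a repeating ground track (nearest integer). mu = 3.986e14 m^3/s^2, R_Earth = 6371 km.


r = 6.751712e+06 m
T = 2*pi*sqrt(r^3/mu) = 5521.1823 s = 92.0197 min
revs/day = 1440 / 92.0197 = 15.6488
Rounded: 16 revolutions per day

16 revolutions per day


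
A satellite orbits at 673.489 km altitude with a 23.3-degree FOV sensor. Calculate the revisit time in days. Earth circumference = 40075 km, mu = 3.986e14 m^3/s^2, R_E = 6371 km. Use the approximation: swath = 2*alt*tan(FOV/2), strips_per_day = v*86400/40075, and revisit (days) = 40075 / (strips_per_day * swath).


swath = 2*673.489*tan(0.2033309) = 277.7201 km
v = sqrt(mu/r) = 7522.1831 m/s = 7.5222 km/s
strips/day = v*86400/40075 = 7.5222*86400/40075 = 16.2175
coverage/day = strips * swath = 16.2175 * 277.7201 = 4503.9276 km
revisit = 40075 / 4503.9276 = 8.8978 days

8.8978 days


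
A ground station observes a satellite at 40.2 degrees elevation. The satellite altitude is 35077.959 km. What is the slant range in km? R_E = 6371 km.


h = 35077.959 km, el = 40.2 deg
d = -R_E*sin(el) + sqrt((R_E*sin(el))^2 + 2*R_E*h + h^2)
d = -6371.0000*sin(0.7016224) + sqrt((6371.0000*0.6454577)^2 + 2*6371.0000*35077.959 + 35077.959^2)
d = 37050.1121 km

37050.1121 km


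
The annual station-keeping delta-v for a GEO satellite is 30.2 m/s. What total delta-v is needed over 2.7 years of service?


dV = rate * years = 30.2 * 2.7
dV = 81.5400 m/s

81.5400 m/s


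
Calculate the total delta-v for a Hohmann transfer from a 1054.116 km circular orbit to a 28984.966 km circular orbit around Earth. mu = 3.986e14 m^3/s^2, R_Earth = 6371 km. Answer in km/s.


r1 = 7425.1160 km = 7.425116e+06 m
r2 = 35355.9660 km = 3.5355966e+07 m
dv1 = sqrt(mu/r1)*(sqrt(2*r2/(r1+r2)) - 1) = 2092.8638 m/s
dv2 = sqrt(mu/r2)*(1 - sqrt(2*r1/(r1+r2))) = 1379.4288 m/s
total dv = |dv1| + |dv2| = 2092.8638 + 1379.4288 = 3472.2926 m/s = 3.4723 km/s

3.4723 km/s


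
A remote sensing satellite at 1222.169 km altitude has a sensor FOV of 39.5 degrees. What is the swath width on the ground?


FOV = 39.5 deg = 0.6894051 rad
swath = 2 * alt * tan(FOV/2) = 2 * 1222.169 * tan(0.3447025)
swath = 2 * 1222.169 * 0.3590367
swath = 877.6070 km

877.6070 km


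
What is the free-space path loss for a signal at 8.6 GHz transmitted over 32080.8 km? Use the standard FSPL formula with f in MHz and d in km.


f = 8.6 GHz = 8600.0000 MHz
d = 32080.8 km
FSPL = 32.44 + 20*log10(8600.0000) + 20*log10(32080.8)
FSPL = 32.44 + 78.6900 + 90.1249
FSPL = 201.2549 dB

201.2549 dB


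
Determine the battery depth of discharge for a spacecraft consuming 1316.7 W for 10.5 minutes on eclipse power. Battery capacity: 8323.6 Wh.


E_used = P * t / 60 = 1316.7 * 10.5 / 60 = 230.4225 Wh
DOD = E_used / E_total * 100 = 230.4225 / 8323.6 * 100
DOD = 2.7683 %

2.7683 %


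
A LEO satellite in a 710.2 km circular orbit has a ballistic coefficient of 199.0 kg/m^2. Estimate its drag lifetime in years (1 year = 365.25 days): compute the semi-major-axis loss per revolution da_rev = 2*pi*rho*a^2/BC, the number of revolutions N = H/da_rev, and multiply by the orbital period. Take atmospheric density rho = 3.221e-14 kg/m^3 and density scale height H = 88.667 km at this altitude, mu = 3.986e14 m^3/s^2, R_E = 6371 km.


a = R_E + alt = 7081.2000 km = 7.0812e+06 m
da_rev = 2*pi*rho*a^2/BC = 2*pi*3.221e-14*(7.0812e+06)^2/199.0 = 0.0509954276 m per revolution
N = H/da_rev = 88667.0000 m / 0.0509954276 m = 1.7387245e+06 revolutions
P = 2*pi*sqrt(a^3/mu) = 5930.2297 s
lifetime = N*P = 1.7387245e+06 * 5930.2297 = 1.0311036e+10 s = 119340.6905 days
years = 119340.6905 / 365.25 = 326.7370 years

326.7370 years


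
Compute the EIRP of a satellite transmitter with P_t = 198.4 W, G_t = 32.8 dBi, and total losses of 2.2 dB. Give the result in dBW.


Pt = 198.4 W = 22.9754 dBW
EIRP = Pt_dBW + Gt - losses = 22.9754 + 32.8 - 2.2 = 53.5754 dBW

53.5754 dBW


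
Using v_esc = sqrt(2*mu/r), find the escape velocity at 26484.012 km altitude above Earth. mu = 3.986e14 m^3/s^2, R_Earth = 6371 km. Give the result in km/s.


r = 6371.0 + 26484.012 = 32855.0120 km = 3.2855012e+07 m
v_esc = sqrt(2*mu/r) = sqrt(2*3.986e14 / 3.2855012e+07)
v_esc = 4925.8687 m/s = 4.9259 km/s

4.9259 km/s


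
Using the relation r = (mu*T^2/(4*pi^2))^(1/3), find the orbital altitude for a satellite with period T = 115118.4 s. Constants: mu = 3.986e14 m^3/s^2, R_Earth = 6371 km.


T = 115118.4 s
r = (mu*T^2/(4*pi^2))^(1/3) = (3.986e14 * 115118.4^2 / (4*pi^2))^(1/3)
r = 5.1147257e+07 m = 51147.2572 km
alt = r - R_E = 51147.2572 - 6371 = 44776.2572 km

44776.2572 km


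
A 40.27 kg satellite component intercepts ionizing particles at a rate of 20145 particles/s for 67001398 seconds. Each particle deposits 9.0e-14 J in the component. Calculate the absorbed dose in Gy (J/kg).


Total energy deposited = rate * time * E_per
  = 20145 * 67001398 * 9.0e-14 = 0.1214769 J
Dose = E_total / mass = 0.1214769 / 40.27
Dose = 0.00301656 Gy

0.0030 Gy


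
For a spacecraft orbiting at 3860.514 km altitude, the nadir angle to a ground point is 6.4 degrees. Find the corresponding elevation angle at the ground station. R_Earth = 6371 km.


r = R_E + alt = 10231.5140 km
Law of sines in the satellite / Earth-center / ground-point triangle:
  sin(nadir)/R_E = sin(90 + el)/r  =>  cos(el) = (r/R_E)*sin(nadir)
cos(el) = (10231.5140 / 6371.0000) * sin(6.4 deg) = 0.1790136
el = arccos(0.1790136) = 79.6877 deg
(Earth-central angle = 90 - nadir - el = 3.9123 deg)

79.6877 degrees


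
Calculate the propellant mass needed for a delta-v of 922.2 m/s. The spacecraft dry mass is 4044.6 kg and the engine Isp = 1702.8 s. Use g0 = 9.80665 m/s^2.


ve = Isp * g0 = 1702.8 * 9.80665 = 16698.763620 m/s
mass ratio = exp(dv/ve) = exp(922.2/16698.763620) = 1.05677905
m_prop = m_dry * (mr - 1) = 4044.6 * (1.05677905 - 1)
m_prop = 229.6485 kg

229.6485 kg


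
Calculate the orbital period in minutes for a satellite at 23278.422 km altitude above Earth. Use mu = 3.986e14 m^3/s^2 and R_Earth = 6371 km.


r = 29649.4220 km = 2.9649422e+07 m
T = 2*pi*sqrt(r^3/mu) = 2*pi*sqrt(2.6064458e+22 / 3.986e14)
T = 50808.4058 s = 846.8068 min

846.8068 minutes


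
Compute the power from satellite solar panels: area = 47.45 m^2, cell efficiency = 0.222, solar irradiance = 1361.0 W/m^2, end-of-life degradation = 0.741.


P = area * eta * S * degradation
P = 47.45 * 0.222 * 1361.0 * 0.741
P = 10623.4487 W

10623.4487 W


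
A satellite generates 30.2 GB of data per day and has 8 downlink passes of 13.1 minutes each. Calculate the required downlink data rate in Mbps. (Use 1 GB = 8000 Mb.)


total contact time = 8 * 13.1 * 60 = 6288.0000 s
data = 30.2 GB = 241600.0000 Mb
rate = 241600.0000 / 6288.0000 = 38.4224 Mbps

38.4224 Mbps


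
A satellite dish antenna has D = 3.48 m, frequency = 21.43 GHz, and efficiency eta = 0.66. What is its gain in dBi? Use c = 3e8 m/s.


lambda = c/f = 3e8 / 2.143e+10 = 0.01399907 m
G = eta*(pi*D/lambda)^2 = 0.66*(pi*3.48/0.01399907)^2
G = 402535.3278 (linear)
G = 10*log10(402535.3278) = 56.0480 dBi

56.0480 dBi


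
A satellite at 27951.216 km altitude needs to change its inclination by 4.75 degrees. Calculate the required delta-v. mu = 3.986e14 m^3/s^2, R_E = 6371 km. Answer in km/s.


r = 34322.2160 km = 3.4322216e+07 m
V = sqrt(mu/r) = 3407.8541 m/s
di = 4.75 deg = 0.08290314 rad
dV = 2*V*sin(di/2) = 2*3407.8541*sin(0.04145157)
dV = 282.4409 m/s = 0.2824409 km/s

0.2824 km/s


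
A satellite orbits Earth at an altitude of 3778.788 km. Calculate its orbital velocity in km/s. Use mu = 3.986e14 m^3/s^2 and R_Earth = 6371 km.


r = R_E + alt = 6371.0 + 3778.788 = 10149.7880 km = 1.0149788e+07 m
v = sqrt(mu/r) = sqrt(3.986e14 / 1.0149788e+07) = 6266.7181 m/s = 6.2667 km/s

6.2667 km/s


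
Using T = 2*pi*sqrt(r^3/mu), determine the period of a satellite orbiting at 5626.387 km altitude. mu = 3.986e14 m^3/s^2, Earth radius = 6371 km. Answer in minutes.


r = 11997.3870 km = 1.1997387e+07 m
T = 2*pi*sqrt(r^3/mu) = 2*pi*sqrt(1.7268714e+21 / 3.986e14)
T = 13077.9967 s = 217.9666 min

217.9666 minutes


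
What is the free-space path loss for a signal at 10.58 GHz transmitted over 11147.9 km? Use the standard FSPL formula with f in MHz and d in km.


f = 10.58 GHz = 10580.0000 MHz
d = 11147.9 km
FSPL = 32.44 + 20*log10(10580.0000) + 20*log10(11147.9)
FSPL = 32.44 + 80.4897 + 80.9439
FSPL = 193.8736 dB

193.8736 dB


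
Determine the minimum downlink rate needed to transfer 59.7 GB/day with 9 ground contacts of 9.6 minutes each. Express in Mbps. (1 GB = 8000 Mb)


total contact time = 9 * 9.6 * 60 = 5184.0000 s
data = 59.7 GB = 477600.0000 Mb
rate = 477600.0000 / 5184.0000 = 92.1296 Mbps

92.1296 Mbps


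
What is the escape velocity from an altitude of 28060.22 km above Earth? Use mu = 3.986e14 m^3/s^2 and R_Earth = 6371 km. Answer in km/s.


r = 6371.0 + 28060.22 = 34431.2200 km = 3.443122e+07 m
v_esc = sqrt(2*mu/r) = sqrt(2*3.986e14 / 3.443122e+07)
v_esc = 4811.7986 m/s = 4.8118 km/s

4.8118 km/s


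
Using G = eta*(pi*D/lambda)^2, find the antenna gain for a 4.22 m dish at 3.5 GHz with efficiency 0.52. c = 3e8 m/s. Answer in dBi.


lambda = c/f = 3e8 / 3.5e+09 = 0.08571429 m
G = eta*(pi*D/lambda)^2 = 0.52*(pi*4.22/0.08571429)^2
G = 12440.0341 (linear)
G = 10*log10(12440.0341) = 40.9482 dBi

40.9482 dBi


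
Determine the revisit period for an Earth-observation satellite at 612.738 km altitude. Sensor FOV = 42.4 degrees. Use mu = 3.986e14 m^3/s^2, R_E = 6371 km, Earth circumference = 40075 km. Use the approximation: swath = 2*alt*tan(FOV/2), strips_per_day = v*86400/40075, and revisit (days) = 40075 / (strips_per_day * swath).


swath = 2*612.738*tan(0.3700098) = 475.3308 km
v = sqrt(mu/r) = 7554.8297 m/s = 7.5548 km/s
strips/day = v*86400/40075 = 7.5548*86400/40075 = 16.2879
coverage/day = strips * swath = 16.2879 * 475.3308 = 7742.1371 km
revisit = 40075 / 7742.1371 = 5.1762 days

5.1762 days


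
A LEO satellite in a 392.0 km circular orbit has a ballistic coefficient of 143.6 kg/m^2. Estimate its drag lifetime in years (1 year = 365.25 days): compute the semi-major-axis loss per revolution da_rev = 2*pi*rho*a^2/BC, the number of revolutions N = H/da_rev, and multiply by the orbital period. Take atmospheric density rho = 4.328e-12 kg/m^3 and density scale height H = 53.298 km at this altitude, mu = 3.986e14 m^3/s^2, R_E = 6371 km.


a = R_E + alt = 6763.0000 km = 6.763e+06 m
da_rev = 2*pi*rho*a^2/BC = 2*pi*4.328e-12*(6.763e+06)^2/143.6 = 8.661467 m per revolution
N = H/da_rev = 53298.0000 m / 8.661467 m = 6153.4611 revolutions
P = 2*pi*sqrt(a^3/mu) = 5535.0341 s
lifetime = N*P = 6153.4611 * 5535.0341 = 3.4059617e+07 s = 394.2085 days
years = 394.2085 / 365.25 = 1.0793 years

1.0793 years


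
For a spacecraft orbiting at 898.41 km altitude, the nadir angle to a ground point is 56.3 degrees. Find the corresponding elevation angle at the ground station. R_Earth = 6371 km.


r = R_E + alt = 7269.4100 km
Law of sines in the satellite / Earth-center / ground-point triangle:
  sin(nadir)/R_E = sin(90 + el)/r  =>  cos(el) = (r/R_E)*sin(nadir)
cos(el) = (7269.4100 / 6371.0000) * sin(56.3 deg) = 0.9492726
el = arccos(0.9492726) = 18.3279 deg
(Earth-central angle = 90 - nadir - el = 15.3721 deg)

18.3279 degrees


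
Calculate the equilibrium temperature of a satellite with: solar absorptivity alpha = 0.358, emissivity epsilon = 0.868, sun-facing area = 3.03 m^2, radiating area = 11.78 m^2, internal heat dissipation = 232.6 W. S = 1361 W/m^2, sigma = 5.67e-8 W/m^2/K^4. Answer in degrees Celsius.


Numerator = alpha*S*A_sun + Q_int = 0.358*1361*3.03 + 232.6 = 1708.9311 W
Denominator = eps*sigma*A_rad = 0.868*5.67e-8*11.78 = 5.7975977e-07 W/K^4
T^4 = 2.9476539e+09 K^4
T = 233.0071 K = -40.1429 C

-40.1429 degrees Celsius


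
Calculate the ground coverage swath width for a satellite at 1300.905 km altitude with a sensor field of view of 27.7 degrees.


FOV = 27.7 deg = 0.4834562 rad
swath = 2 * alt * tan(FOV/2) = 2 * 1300.905 * tan(0.2417281)
swath = 2 * 1300.905 * 0.2465491
swath = 641.4738 km

641.4738 km


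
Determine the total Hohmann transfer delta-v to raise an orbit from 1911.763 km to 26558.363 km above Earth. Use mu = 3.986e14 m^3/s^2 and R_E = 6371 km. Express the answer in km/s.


r1 = 8282.7630 km = 8.282763e+06 m
r2 = 32929.3630 km = 3.2929363e+07 m
dv1 = sqrt(mu/r1)*(sqrt(2*r2/(r1+r2)) - 1) = 1832.3580 m/s
dv2 = sqrt(mu/r2)*(1 - sqrt(2*r1/(r1+r2))) = 1273.3758 m/s
total dv = |dv1| + |dv2| = 1832.3580 + 1273.3758 = 3105.7338 m/s = 3.1057 km/s

3.1057 km/s


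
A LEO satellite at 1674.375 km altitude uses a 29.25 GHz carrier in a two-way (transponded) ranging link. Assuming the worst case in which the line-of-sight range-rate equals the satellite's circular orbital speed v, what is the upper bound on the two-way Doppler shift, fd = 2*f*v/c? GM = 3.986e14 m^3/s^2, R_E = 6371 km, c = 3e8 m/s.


r = 8.045375e+06 m
v = sqrt(mu/r) = 7038.7494 m/s (worst-case radial velocity)
f = 29.25 GHz = 2.925e+10 Hz
fd = 2*f*v/c = 2*2.925e+10*7038.7494/3.0e+08
fd = 1.3725561e+06 Hz

1.3726e+06 Hz


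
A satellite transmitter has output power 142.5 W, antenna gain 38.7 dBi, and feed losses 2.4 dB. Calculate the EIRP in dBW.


Pt = 142.5 W = 21.5381 dBW
EIRP = Pt_dBW + Gt - losses = 21.5381 + 38.7 - 2.4 = 57.8381 dBW

57.8381 dBW


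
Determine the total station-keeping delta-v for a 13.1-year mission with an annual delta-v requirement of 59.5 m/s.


dV = rate * years = 59.5 * 13.1
dV = 779.4500 m/s

779.4500 m/s


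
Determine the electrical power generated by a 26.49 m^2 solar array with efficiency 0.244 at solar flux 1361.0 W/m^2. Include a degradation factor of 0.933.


P = area * eta * S * degradation
P = 26.49 * 0.244 * 1361.0 * 0.933
P = 8207.5125 W

8207.5125 W


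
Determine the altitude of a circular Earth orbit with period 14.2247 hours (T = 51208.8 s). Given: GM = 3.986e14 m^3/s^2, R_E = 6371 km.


T = 51208.8 s
r = (mu*T^2/(4*pi^2))^(1/3) = (3.986e14 * 51208.8^2 / (4*pi^2))^(1/3)
r = 2.9804986e+07 m = 29804.9857 km
alt = r - R_E = 29804.9857 - 6371 = 23433.9857 km

23433.9857 km


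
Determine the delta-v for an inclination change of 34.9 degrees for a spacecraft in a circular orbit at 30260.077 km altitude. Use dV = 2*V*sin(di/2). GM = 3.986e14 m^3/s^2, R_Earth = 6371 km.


r = 36631.0770 km = 3.6631077e+07 m
V = sqrt(mu/r) = 3298.7075 m/s
di = 34.9 deg = 0.6091199 rad
dV = 2*V*sin(di/2) = 2*3298.7075*sin(0.30456)
dV = 1978.3893 m/s = 1.9784 km/s

1.9784 km/s


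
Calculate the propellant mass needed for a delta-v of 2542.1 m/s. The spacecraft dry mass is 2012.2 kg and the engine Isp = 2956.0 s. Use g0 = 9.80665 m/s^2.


ve = Isp * g0 = 2956.0 * 9.80665 = 28988.457400 m/s
mass ratio = exp(dv/ve) = exp(2542.1/28988.457400) = 1.09165351
m_prop = m_dry * (mr - 1) = 2012.2 * (1.09165351 - 1)
m_prop = 184.4252 kg

184.4252 kg


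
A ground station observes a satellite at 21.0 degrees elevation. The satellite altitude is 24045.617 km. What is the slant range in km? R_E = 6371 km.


h = 24045.617 km, el = 21.0 deg
d = -R_E*sin(el) + sqrt((R_E*sin(el))^2 + 2*R_E*h + h^2)
d = -6371.0000*sin(0.3665191) + sqrt((6371.0000*0.3583679)^2 + 2*6371.0000*24045.617 + 24045.617^2)
d = 27546.2491 km

27546.2491 km


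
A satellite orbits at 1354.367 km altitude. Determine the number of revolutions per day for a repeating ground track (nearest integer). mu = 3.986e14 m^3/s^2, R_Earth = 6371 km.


r = 7.725367e+06 m
T = 2*pi*sqrt(r^3/mu) = 6757.5599 s = 112.6260 min
revs/day = 1440 / 112.6260 = 12.7857
Rounded: 13 revolutions per day

13 revolutions per day


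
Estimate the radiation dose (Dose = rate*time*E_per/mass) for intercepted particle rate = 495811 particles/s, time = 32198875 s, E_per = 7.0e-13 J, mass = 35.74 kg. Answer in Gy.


Total energy deposited = rate * time * E_per
  = 495811 * 32198875 * 7.0e-13 = 11.1752 J
Dose = E_total / mass = 11.1752 / 35.74
Dose = 0.3126802 Gy

0.3127 Gy


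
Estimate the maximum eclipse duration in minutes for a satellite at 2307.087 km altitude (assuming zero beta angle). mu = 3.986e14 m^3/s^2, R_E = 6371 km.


r = 8678.0870 km
T = 134.0899 min
Eclipse fraction = arcsin(R_E/r)/pi = arcsin(6371.0000/8678.0870)/pi
= arcsin(0.734148)/pi = 0.2624182
Eclipse duration = 0.2624182 * 134.0899 = 35.1876 min

35.1876 minutes


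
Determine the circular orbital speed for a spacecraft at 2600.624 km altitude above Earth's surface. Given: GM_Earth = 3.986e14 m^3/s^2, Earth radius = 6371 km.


r = R_E + alt = 6371.0 + 2600.624 = 8971.6240 km = 8.971624e+06 m
v = sqrt(mu/r) = sqrt(3.986e14 / 8.971624e+06) = 6665.5059 m/s = 6.6655 km/s

6.6655 km/s


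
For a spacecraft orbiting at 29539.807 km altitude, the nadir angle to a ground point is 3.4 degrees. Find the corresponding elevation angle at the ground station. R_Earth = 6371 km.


r = R_E + alt = 35910.8070 km
Law of sines in the satellite / Earth-center / ground-point triangle:
  sin(nadir)/R_E = sin(90 + el)/r  =>  cos(el) = (r/R_E)*sin(nadir)
cos(el) = (35910.8070 / 6371.0000) * sin(3.4 deg) = 0.3342866
el = arccos(0.3342866) = 70.4708 deg
(Earth-central angle = 90 - nadir - el = 16.1292 deg)

70.4708 degrees


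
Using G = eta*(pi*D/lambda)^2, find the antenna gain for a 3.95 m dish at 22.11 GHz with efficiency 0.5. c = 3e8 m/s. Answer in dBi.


lambda = c/f = 3e8 / 2.211e+10 = 0.01356852 m
G = eta*(pi*D/lambda)^2 = 0.5*(pi*3.95/0.01356852)^2
G = 418214.3367 (linear)
G = 10*log10(418214.3367) = 56.2140 dBi

56.2140 dBi


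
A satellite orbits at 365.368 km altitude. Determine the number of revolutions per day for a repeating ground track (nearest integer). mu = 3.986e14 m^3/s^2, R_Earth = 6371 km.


r = 6.736368e+06 m
T = 2*pi*sqrt(r^3/mu) = 5502.3717 s = 91.7062 min
revs/day = 1440 / 91.7062 = 15.7023
Rounded: 16 revolutions per day

16 revolutions per day


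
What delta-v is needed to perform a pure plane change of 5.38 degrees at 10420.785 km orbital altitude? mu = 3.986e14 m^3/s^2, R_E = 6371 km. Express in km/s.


r = 16791.7850 km = 1.6791785e+07 m
V = sqrt(mu/r) = 4872.1451 m/s
di = 5.38 deg = 0.09389871 rad
dV = 2*V*sin(di/2) = 2*4872.1451*sin(0.04694936)
dV = 457.3201 m/s = 0.4573201 km/s

0.4573 km/s


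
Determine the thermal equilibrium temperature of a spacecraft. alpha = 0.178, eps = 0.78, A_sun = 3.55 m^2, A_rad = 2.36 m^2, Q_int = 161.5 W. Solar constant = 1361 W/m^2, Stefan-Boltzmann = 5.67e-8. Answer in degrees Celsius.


Numerator = alpha*S*A_sun + Q_int = 0.178*1361*3.55 + 161.5 = 1021.5159 W
Denominator = eps*sigma*A_rad = 0.78*5.67e-8*2.36 = 1.0437336e-07 W/K^4
T^4 = 9.7871325e+09 K^4
T = 314.5313 K = 41.3813 C

41.3813 degrees Celsius


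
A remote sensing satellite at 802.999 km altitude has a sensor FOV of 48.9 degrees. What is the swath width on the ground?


FOV = 48.9 deg = 0.853466 rad
swath = 2 * alt * tan(FOV/2) = 2 * 802.999 * tan(0.426733)
swath = 2 * 802.999 * 0.4546728
swath = 730.2036 km

730.2036 km


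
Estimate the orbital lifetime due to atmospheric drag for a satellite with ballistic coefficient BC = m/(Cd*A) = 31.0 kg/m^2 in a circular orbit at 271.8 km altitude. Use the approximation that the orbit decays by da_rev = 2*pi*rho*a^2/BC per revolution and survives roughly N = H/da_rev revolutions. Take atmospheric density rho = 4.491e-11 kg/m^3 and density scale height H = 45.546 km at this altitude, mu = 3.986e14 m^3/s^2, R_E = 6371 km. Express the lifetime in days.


a = R_E + alt = 6642.8000 km = 6.6428e+06 m
da_rev = 2*pi*rho*a^2/BC = 2*pi*4.491e-11*(6.6428e+06)^2/31.0 = 401.664624 m per revolution
N = H/da_rev = 45546.0000 m / 401.664624 m = 113.3931 revolutions
P = 2*pi*sqrt(a^3/mu) = 5388.1290 s
lifetime = N*P = 113.3931 * 5388.1290 = 610976.6950 s = 7.0715 days

7.0715 days


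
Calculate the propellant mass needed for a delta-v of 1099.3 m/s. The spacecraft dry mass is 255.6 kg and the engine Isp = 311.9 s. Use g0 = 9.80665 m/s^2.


ve = Isp * g0 = 311.9 * 9.80665 = 3058.694135 m/s
mass ratio = exp(dv/ve) = exp(1099.3/3058.694135) = 1.43247217
m_prop = m_dry * (mr - 1) = 255.6 * (1.43247217 - 1)
m_prop = 110.5399 kg

110.5399 kg


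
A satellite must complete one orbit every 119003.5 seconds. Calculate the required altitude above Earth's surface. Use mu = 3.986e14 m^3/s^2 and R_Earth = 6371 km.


T = 119003.5 s
r = (mu*T^2/(4*pi^2))^(1/3) = (3.986e14 * 119003.5^2 / (4*pi^2))^(1/3)
r = 5.229165e+07 m = 52291.6496 km
alt = r - R_E = 52291.6496 - 6371 = 45920.6496 km

45920.6496 km


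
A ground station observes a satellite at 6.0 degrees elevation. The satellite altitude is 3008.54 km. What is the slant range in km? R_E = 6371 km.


h = 3008.54 km, el = 6.0 deg
d = -R_E*sin(el) + sqrt((R_E*sin(el))^2 + 2*R_E*h + h^2)
d = -6371.0000*sin(0.1047198) + sqrt((6371.0000*0.1045285)^2 + 2*6371.0000*3008.54 + 3008.54^2)
d = 6249.9454 km

6249.9454 km


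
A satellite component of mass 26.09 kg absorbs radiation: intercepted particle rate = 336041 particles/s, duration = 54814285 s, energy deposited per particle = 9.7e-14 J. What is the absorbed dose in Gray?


Total energy deposited = rate * time * E_per
  = 336041 * 54814285 * 9.7e-14 = 1.7867 J
Dose = E_total / mass = 1.7867 / 26.09
Dose = 0.06848314 Gy

0.0685 Gy
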